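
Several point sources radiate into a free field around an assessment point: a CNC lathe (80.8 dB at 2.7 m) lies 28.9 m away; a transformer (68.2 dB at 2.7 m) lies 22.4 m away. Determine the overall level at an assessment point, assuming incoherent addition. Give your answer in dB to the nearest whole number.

61 dB

Propagate each source to the receiver with L = L_ref − 20·log₁₀(r/r_ref), then add intensities.
CNC lathe: 80.8 − 20·log₁₀(28.9/2.7) = 80.8 − 20.59 = 60.21 dB.
transformer: 68.2 − 20·log₁₀(22.4/2.7) = 68.2 − 18.38 = 49.82 dB.
Σ 10^(L/10) = 1.145e+06 → L_total = 10·log₁₀(1.145e+06) = 60.59 dB.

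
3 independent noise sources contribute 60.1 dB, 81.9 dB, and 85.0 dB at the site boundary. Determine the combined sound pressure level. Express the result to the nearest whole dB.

87 dB

For uncorrelated sources the intensities add, so convert each level to linear form, sum, and take 10·log₁₀ of the total.
Σ 10^(L/10) = 10^(60.1/10) + 10^(81.9/10) + 10^(85.0/10) = 4.721e+08.
L_total = 10·log₁₀(4.721e+08) = 86.74 dB.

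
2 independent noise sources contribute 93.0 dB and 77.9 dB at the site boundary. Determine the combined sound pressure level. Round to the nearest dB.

Incoherent sources combine by intensity addition: L_total = 10·log₁₀(Σ 10^(L_i/10)).
Σ 10^(L/10) = 10^(93.0/10) + 10^(77.9/10) = 2.057e+09.
L_total = 10·log₁₀(2.057e+09) = 93.13 dB.

93 dB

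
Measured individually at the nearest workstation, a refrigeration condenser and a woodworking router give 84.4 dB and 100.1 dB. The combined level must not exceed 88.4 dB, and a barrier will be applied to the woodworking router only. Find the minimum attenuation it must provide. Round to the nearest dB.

14 dB

Fixed contribution from the other source: Σ 10^(L/10) = 10^(84.4/10) = 2.754e+08 (84.40 dB).
To meet 88.4 dB overall, the treated woodworking router may contribute at most 10^(88.4/10) − 2.754e+08 = 4.164e+08, i.e. 86.20 dB.
Required insertion loss = 100.1 − 86.20 = 13.90 dB.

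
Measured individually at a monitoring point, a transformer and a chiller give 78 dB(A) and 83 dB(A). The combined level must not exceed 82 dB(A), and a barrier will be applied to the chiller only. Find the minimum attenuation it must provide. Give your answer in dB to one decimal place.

3.2 dB

Everything except the chiller sums to 10^(78/10) = 6.310e+07 in linear terms, 78.00 dB(A).
The limit corresponds to 10^(82/10) = 1.585e+08; subtracting the fixed part leaves 9.539e+07 for the chiller, i.e. 79.80 dB(A).
Required insertion loss = 83 − 79.80 = 3.20 dB.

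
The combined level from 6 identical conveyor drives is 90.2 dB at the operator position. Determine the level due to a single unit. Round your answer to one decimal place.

82.4 dB

For N identical incoherent sources L_total = L₁ + 10·log₁₀ N, so L₁ = 90.2 − 10·log₁₀(6) = 90.2 − 7.782.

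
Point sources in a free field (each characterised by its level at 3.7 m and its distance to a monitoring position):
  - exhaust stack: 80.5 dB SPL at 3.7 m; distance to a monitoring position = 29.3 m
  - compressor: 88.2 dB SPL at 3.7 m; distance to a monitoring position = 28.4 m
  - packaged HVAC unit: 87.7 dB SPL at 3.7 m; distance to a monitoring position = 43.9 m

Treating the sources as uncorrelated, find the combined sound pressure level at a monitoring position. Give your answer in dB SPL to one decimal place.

72.4 dB SPL

Apply inverse-square spreading to bring every level to the receiver, then sum 10^(L/10).
exhaust stack: 80.5 − 20·log₁₀(29.3/3.7) = 80.5 − 17.97 = 62.53 dB SPL.
compressor: 88.2 − 20·log₁₀(28.4/3.7) = 88.2 − 17.70 = 70.50 dB SPL.
packaged HVAC unit: 87.7 − 20·log₁₀(43.9/3.7) = 87.7 − 21.49 = 66.21 dB SPL.
Σ 10^(L/10) = 1.719e+07 → L_total = 10·log₁₀(1.719e+07) = 72.35 dB SPL.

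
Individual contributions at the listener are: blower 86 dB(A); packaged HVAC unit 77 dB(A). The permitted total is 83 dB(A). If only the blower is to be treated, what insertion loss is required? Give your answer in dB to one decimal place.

4.3 dB

The untreated sources together contribute 10^(77/10) = 5.012e+07, i.e. 77.00 dB(A).
The limit corresponds to 10^(83/10) = 1.995e+08; subtracting the fixed part leaves 1.494e+08 for the blower, i.e. 81.74 dB(A).
So the blower must be reduced from 86 to 81.74 dB(A): IL = 4.26 dB.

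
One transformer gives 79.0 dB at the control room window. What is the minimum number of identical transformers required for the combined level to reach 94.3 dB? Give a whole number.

Need L₁ + 10·log₁₀ N ≥ 94.3, i.e. log₁₀ N ≥ 1.53.
N ≥ 10^(15.3/10) = 33.884, so N = 34.

34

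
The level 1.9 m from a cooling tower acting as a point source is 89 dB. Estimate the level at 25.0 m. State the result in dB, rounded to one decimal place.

Spherical spreading from a point source gives a 20·log₁₀(r₂/r₁) drop.
L₂ = 89 − 20·log₁₀(25.0/1.9) = 89 − 22.384 = 66.62 dB.

66.6 dB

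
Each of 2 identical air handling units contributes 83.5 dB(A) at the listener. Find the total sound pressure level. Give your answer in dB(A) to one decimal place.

L_total = L₁ + 10·log₁₀ N for N identical incoherent sources.
L_total = 83.5 + 10·log₁₀(2) = 83.5 + 3.010 = 86.51 dB(A).

86.5 dB(A)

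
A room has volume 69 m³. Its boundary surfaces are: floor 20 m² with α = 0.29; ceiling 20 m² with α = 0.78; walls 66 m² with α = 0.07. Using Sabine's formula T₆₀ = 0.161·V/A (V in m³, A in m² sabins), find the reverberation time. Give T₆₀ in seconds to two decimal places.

0.43 s

A = Σ Sᵢαᵢ = 20·0.29 + 20·0.78 + 66·0.07 = 26.02 m².
T₆₀ = 0.161·V/A = 0.161·69/26.02 = 0.427 s.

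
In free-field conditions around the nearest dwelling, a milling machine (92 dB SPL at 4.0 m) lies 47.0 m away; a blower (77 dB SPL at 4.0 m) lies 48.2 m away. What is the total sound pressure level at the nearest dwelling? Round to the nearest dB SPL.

71 dB SPL

Propagate each source to the receiver with L = L_ref − 20·log₁₀(r/r_ref), then add intensities.
milling machine: 92 − 20·log₁₀(47.0/4.0) = 92 − 21.40 = 70.60 dB SPL.
blower: 77 − 20·log₁₀(48.2/4.0) = 77 − 21.62 = 55.38 dB SPL.
Σ 10^(L/10) = 1.182e+07 → L_total = 10·log₁₀(1.182e+07) = 70.73 dB SPL.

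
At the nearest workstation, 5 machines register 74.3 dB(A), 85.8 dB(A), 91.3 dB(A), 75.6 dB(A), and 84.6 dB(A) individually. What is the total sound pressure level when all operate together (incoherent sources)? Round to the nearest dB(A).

Incoherent sources combine by intensity addition: L_total = 10·log₁₀(Σ 10^(L_i/10)).
Σ 10^(L/10) = 10^(74.3/10) + 10^(85.8/10) + 10^(91.3/10) + 10^(75.6/10) + 10^(84.6/10) = 2.081e+09.
L_total = 10·log₁₀(2.081e+09) = 93.18 dB(A).

93 dB(A)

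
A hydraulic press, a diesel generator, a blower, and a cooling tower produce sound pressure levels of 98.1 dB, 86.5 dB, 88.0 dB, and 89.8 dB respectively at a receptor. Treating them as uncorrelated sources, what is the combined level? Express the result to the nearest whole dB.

For uncorrelated sources the intensities add, so convert each level to linear form, sum, and take 10·log₁₀ of the total.
Σ 10^(L/10) = 10^(98.1/10) + 10^(86.5/10) + 10^(88.0/10) + 10^(89.8/10) = 8.489e+09.
L_total = 10·log₁₀(8.489e+09) = 99.29 dB.

99 dB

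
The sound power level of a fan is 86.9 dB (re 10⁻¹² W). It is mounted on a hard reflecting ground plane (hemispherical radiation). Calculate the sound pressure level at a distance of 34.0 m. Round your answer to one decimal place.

48.3 dB

The power spreads over a hemisphere of area 2π·r², so L_p = L_w − 10·log₁₀(2π·r²).
2π·r² = 7263 m², 10·log₁₀ of that is 38.611 dB.
L_p = 86.9 − 38.611 = 48.29 dB.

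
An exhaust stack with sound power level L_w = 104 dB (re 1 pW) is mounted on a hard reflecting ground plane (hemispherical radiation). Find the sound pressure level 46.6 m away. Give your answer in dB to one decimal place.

62.7 dB

The power spreads over a hemisphere of area 2π·r², so L_p = L_w − 10·log₁₀(2π·r²).
2π·r² = 1.364e+04 m², 10·log₁₀ of that is 41.350 dB.
L_p = 104 − 41.350 = 62.65 dB.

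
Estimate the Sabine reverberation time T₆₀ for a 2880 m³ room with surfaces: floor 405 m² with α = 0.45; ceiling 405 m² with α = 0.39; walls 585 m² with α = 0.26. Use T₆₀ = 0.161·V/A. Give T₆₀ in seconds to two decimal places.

0.94 s

Total absorption A = 405·0.45 + 405·0.39 + 585·0.26 = 492.30 m² sabins.
T₆₀ = 0.161·V/A = 0.161·2880/492.30 = 0.942 s.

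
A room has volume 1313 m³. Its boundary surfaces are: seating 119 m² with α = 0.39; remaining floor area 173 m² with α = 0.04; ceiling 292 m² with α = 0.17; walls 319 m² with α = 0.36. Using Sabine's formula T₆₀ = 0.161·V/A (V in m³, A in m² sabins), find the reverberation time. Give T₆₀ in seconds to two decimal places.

0.97 s

Total absorption A = 119·0.39 + 173·0.04 + 292·0.17 + 319·0.36 = 217.81 m² sabins.
T₆₀ = 0.161·V/A = 0.161·1313/217.81 = 0.971 s.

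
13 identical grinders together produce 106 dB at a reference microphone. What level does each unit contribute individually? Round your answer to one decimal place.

94.9 dB

Dividing the total intensity by 13 lowers the level by 10·log₁₀ 13 = 11.139 dB: L₁ = 106 − 11.139.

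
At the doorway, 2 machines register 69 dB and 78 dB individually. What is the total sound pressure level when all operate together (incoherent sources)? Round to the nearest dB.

79 dB

Incoherent sources combine by intensity addition: L_total = 10·log₁₀(Σ 10^(L_i/10)).
Σ 10^(L/10) = 10^(69/10) + 10^(78/10) = 7.104e+07.
L_total = 10·log₁₀(7.104e+07) = 78.51 dB.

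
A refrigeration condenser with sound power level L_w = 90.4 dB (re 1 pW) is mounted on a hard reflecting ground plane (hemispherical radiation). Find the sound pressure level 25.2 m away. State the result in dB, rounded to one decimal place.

54.4 dB

L_p = L_w − 10·log₁₀(2π·r²) with r = 25.2 m.
2π·r² = 3990 m², 10·log₁₀ of that is 36.010 dB.
L_p = 90.4 − 36.010 = 54.39 dB.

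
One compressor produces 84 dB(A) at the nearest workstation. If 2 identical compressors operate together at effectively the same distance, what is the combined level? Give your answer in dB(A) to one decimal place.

87.0 dB(A)

N identical incoherent sources raise the level by 10·log₁₀ N.
L_total = 84 + 10·log₁₀(2) = 84 + 3.010 = 87.01 dB(A).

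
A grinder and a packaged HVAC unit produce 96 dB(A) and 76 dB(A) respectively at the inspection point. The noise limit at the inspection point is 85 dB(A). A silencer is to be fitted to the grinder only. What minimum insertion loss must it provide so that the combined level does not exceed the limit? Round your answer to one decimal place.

Fixed contribution from the other source: Σ 10^(L/10) = 10^(76/10) = 3.981e+07 (76.00 dB(A)).
The limit corresponds to 10^(85/10) = 3.162e+08; subtracting the fixed part leaves 2.764e+08 for the grinder, i.e. 84.42 dB(A).
Required insertion loss = 96 − 84.42 = 11.58 dB.

11.6 dB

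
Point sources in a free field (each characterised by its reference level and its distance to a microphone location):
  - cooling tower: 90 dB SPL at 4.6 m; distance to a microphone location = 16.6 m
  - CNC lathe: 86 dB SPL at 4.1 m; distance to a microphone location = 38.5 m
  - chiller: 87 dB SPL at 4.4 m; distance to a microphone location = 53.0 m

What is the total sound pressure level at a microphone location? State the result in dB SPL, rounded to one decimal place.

Propagate each source to the receiver with L = L_ref − 20·log₁₀(r/r_ref), then add intensities.
cooling tower: 90 − 20·log₁₀(16.6/4.6) = 90 − 11.15 = 78.85 dB SPL.
CNC lathe: 86 − 20·log₁₀(38.5/4.1) = 86 − 19.45 = 66.55 dB SPL.
chiller: 87 − 20·log₁₀(53.0/4.4) = 87 − 21.62 = 65.38 dB SPL.
Σ 10^(L/10) = 8.476e+07 → L_total = 10·log₁₀(8.476e+07) = 79.28 dB SPL.

79.3 dB SPL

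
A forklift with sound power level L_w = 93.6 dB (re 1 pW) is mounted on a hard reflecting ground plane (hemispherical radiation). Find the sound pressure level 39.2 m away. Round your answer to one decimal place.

Free-field hemispherical radiation: L_p = L_w − 10·log₁₀(2π·r²), r = 39.2 m.
2π·r² = 9655 m², 10·log₁₀ of that is 39.848 dB.
L_p = 93.6 − 39.848 = 53.75 dB.

53.8 dB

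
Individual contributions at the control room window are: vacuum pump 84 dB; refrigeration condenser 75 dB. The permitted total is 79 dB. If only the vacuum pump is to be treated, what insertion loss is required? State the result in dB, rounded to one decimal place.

Everything except the vacuum pump sums to 10^(75/10) = 3.162e+07 in linear terms, 75.00 dB.
The limit corresponds to 10^(79/10) = 7.943e+07; subtracting the fixed part leaves 4.781e+07 for the vacuum pump, i.e. 76.80 dB.
So the vacuum pump must be reduced from 84 to 76.80 dB: IL = 7.20 dB.

7.2 dB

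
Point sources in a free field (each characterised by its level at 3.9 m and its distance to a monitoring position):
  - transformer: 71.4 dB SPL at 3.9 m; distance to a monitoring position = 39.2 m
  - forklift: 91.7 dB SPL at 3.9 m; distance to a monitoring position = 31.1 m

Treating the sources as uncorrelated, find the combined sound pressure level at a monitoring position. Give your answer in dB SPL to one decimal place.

Propagate each source to the receiver with L = L_ref − 20·log₁₀(r/r_ref), then add intensities.
transformer: 71.4 − 20·log₁₀(39.2/3.9) = 71.4 − 20.04 = 51.36 dB SPL.
forklift: 91.7 − 20·log₁₀(31.1/3.9) = 91.7 − 18.03 = 73.67 dB SPL.
Σ 10^(L/10) = 2.340e+07 → L_total = 10·log₁₀(2.340e+07) = 73.69 dB SPL.

73.7 dB SPL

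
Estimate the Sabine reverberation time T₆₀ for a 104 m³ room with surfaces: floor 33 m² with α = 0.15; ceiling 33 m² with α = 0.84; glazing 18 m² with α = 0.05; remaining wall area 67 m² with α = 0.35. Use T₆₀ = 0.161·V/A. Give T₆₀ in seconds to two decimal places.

0.29 s

Summing Sᵢαᵢ: 33·0.15 + 33·0.84 + 18·0.05 + 67·0.35 = 57.02 m².
T₆₀ = 0.161 × 104 / 57.02 = 0.294 s.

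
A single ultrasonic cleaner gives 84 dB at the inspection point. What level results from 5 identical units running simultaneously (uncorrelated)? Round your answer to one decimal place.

91.0 dB

With 5 equal, uncorrelated contributions the intensity is 5× that of one unit, giving a rise of 10·log₁₀ 5.
L_total = 84 + 10·log₁₀(5) = 84 + 6.990 = 90.99 dB.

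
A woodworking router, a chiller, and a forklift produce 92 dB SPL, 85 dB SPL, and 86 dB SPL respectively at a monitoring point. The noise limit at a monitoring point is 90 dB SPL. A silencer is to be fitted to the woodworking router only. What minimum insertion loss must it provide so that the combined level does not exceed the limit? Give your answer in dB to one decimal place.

The untreated sources together contribute 10^(85/10) + 10^(86/10) = 7.143e+08, i.e. 88.54 dB SPL.
To meet 90 dB SPL overall, the treated woodworking router may contribute at most 10^(90/10) − 7.143e+08 = 2.857e+08, i.e. 84.56 dB SPL.
So the woodworking router must be reduced from 92 to 84.56 dB SPL: IL = 7.44 dB.

7.4 dB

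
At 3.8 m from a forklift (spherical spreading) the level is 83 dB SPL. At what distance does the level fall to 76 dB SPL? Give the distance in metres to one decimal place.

The 7.0 dB drop corresponds to a distance ratio of 10^(7.0/20) for a point source.
r₂ = 3.8·10^((83−76)/20) = 3.8·10^(7.0/20) = 8.51 m.

8.5 m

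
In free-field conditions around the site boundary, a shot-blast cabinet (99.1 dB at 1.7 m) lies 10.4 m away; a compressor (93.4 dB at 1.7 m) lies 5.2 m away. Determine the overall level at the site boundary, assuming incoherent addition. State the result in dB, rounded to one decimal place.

86.5 dB

First find each source's level at the receiver (point-source: −20·log₁₀(r/r_ref)), then combine on an intensity basis.
shot-blast cabinet: 99.1 − 20·log₁₀(10.4/1.7) = 99.1 − 15.73 = 83.37 dB.
compressor: 93.4 − 20·log₁₀(5.2/1.7) = 93.4 − 9.71 = 83.69 dB.
Σ 10^(L/10) = 4.510e+08 → L_total = 10·log₁₀(4.510e+08) = 86.54 dB.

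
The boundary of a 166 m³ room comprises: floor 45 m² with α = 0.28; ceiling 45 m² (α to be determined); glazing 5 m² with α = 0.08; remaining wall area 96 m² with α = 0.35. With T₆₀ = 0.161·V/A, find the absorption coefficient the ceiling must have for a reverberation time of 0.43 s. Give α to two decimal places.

0.35

Required total absorption A = 0.161·166/0.43 = 62.15 m².
Absorption from the other surfaces = 45·0.28 + 5·0.08 + 96·0.35 = 46.60 m², so the ceiling must supply 15.55 m² over 45 m².
α = 15.55/45 = 0.346.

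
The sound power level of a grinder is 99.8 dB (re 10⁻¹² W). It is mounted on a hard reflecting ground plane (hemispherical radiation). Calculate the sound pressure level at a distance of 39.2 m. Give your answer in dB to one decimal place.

60.0 dB

L_p = L_w − 10·log₁₀(2π·r²) with r = 39.2 m.
2π·r² = 9655 m², 10·log₁₀ of that is 39.848 dB.
L_p = 99.8 − 39.848 = 59.95 dB.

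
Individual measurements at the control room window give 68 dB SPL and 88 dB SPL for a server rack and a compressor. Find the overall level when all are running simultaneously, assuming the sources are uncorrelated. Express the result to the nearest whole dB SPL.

88 dB SPL

Incoherent sources combine by intensity addition: L_total = 10·log₁₀(Σ 10^(L_i/10)).
Σ 10^(L/10) = 10^(68/10) + 10^(88/10) = 6.373e+08.
L_total = 10·log₁₀(6.373e+08) = 88.04 dB SPL.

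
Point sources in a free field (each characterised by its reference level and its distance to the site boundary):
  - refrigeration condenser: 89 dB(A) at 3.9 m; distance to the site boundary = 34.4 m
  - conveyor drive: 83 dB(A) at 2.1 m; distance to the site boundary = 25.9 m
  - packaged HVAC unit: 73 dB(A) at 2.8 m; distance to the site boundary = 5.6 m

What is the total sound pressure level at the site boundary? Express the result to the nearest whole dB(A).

Apply inverse-square spreading to bring every level to the receiver, then sum 10^(L/10).
refrigeration condenser: 89 − 20·log₁₀(34.4/3.9) = 89 − 18.91 = 70.09 dB(A).
conveyor drive: 83 − 20·log₁₀(25.9/2.1) = 83 − 21.82 = 61.18 dB(A).
packaged HVAC unit: 73 − 20·log₁₀(5.6/2.8) = 73 − 6.02 = 66.98 dB(A).
Σ 10^(L/10) = 1.651e+07 → L_total = 10·log₁₀(1.651e+07) = 72.18 dB(A).

72 dB(A)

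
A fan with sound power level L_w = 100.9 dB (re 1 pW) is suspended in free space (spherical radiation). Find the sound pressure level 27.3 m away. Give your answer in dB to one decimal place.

61.2 dB

L_p = L_w − 10·log₁₀(4π·r²) with r = 27.3 m.
4π·r² = 9366 m², 10·log₁₀ of that is 39.715 dB.
L_p = 100.9 − 39.715 = 61.18 dB.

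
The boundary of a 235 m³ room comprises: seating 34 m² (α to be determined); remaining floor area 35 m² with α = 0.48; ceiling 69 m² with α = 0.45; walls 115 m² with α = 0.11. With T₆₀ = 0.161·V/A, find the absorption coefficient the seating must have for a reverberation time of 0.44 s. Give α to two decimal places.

0.75

A = 0.161·V/T₆₀ = 0.161·235/0.44 = 85.99 m² sabins.
Absorption from the other surfaces = 35·0.48 + 69·0.45 + 115·0.11 = 60.50 m², so the seating must supply 25.49 m² over 34 m².
α = 25.49/34 = 0.750.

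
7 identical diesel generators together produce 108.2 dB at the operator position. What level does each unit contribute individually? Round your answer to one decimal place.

99.7 dB

For N identical incoherent sources L_total = L₁ + 10·log₁₀ N, so L₁ = 108.2 − 10·log₁₀(7) = 108.2 − 8.451.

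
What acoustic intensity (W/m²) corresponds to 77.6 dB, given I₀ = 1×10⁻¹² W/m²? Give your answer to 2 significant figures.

5.8e-05 W/m²

I/I₀ = 10^(77.6/10) = 5.754e+07, so I = 5.754e+07 × 10⁻¹² W/m².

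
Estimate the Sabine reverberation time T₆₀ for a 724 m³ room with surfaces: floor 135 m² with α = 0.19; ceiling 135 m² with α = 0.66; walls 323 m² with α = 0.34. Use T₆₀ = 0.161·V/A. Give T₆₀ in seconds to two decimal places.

0.52 s

Total absorption A = 135·0.19 + 135·0.66 + 323·0.34 = 224.57 m² sabins.
T₆₀ = 0.161 × 724 / 224.57 = 0.519 s.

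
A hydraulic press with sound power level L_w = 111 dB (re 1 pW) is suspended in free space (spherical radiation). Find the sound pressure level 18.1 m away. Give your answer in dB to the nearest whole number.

The power spreads over a sphere of area 4π·r², so L_p = L_w − 10·log₁₀(4π·r²).
4π·r² = 4117 m², 10·log₁₀ of that is 36.146 dB.
L_p = 111 − 36.146 = 74.85 dB.

75 dB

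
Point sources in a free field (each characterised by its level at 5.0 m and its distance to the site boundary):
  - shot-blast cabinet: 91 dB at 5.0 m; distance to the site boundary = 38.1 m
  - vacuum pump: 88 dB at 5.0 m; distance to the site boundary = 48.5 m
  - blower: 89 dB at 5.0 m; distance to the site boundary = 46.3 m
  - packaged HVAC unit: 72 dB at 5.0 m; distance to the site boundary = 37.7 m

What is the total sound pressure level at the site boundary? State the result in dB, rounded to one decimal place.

75.8 dB

First find each source's level at the receiver (point-source: −20·log₁₀(r/r_ref)), then combine on an intensity basis.
shot-blast cabinet: 91 − 20·log₁₀(38.1/5.0) = 91 − 17.64 = 73.36 dB.
vacuum pump: 88 − 20·log₁₀(48.5/5.0) = 88 − 19.74 = 68.26 dB.
blower: 89 − 20·log₁₀(46.3/5.0) = 89 − 19.33 = 69.67 dB.
packaged HVAC unit: 72 − 20·log₁₀(37.7/5.0) = 72 − 17.55 = 54.45 dB.
Σ 10^(L/10) = 3.793e+07 → L_total = 10·log₁₀(3.793e+07) = 75.79 dB.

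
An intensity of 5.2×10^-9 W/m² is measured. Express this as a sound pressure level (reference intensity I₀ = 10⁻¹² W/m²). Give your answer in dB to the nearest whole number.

37 dB

L = 10·log₁₀(I/I₀) = 10·log₁₀(5.2×10^-9/10⁻¹²) = 10·log₁₀(5.2×10^3).
L = 10·(0.7160 + 3) = 37.16 dB.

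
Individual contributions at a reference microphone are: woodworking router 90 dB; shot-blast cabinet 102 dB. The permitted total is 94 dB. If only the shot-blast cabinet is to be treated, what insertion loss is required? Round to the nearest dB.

Fixed contribution from the other source: Σ 10^(L/10) = 10^(90/10) = 1.000e+09 (90.00 dB).
To meet 94 dB overall, the treated shot-blast cabinet may contribute at most 10^(94/10) − 1.000e+09 = 1.512e+09, i.e. 91.80 dB.
Required insertion loss = 102 − 91.80 = 10.20 dB.

10 dB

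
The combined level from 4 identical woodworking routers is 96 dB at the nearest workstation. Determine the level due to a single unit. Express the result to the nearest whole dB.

90 dB

4 equal contributions raise the level by 10·log₁₀ 4 = 6.021 dB, so each unit alone gives 96 − 6.021.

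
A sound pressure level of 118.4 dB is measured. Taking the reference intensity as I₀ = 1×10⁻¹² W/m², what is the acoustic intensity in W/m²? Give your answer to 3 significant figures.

I = I₀·10^(L/10) = 10⁻¹² × 10^(118.4/10) = 10^(-0.160).

0.692 W/m²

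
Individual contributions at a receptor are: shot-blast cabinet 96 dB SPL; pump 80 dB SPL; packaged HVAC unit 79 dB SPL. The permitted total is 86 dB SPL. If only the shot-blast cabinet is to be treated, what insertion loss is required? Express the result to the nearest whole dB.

Fixed contribution from the other sources: Σ 10^(L/10) = 10^(80/10) + 10^(79/10) = 1.794e+08 (82.54 dB SPL).
The limit corresponds to 10^(86/10) = 3.981e+08; subtracting the fixed part leaves 2.187e+08 for the shot-blast cabinet, i.e. 83.40 dB SPL.
So the shot-blast cabinet must be reduced from 96 to 83.40 dB SPL: IL = 12.60 dB.

13 dB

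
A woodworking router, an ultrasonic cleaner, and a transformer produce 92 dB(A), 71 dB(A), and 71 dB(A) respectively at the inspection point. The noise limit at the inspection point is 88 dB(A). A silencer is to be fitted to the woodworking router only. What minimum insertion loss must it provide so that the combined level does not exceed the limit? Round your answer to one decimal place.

Fixed contribution from the other sources: Σ 10^(L/10) = 10^(71/10) + 10^(71/10) = 2.518e+07 (74.01 dB(A)).
To meet 88 dB(A) overall, the treated woodworking router may contribute at most 10^(88/10) − 2.518e+07 = 6.058e+08, i.e. 87.82 dB(A).
So the woodworking router must be reduced from 92 to 87.82 dB(A): IL = 4.18 dB.

4.2 dB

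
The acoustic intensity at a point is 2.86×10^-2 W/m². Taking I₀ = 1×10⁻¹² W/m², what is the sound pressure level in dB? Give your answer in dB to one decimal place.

104.6 dB

L = 10·log₁₀(I/I₀) = 10·log₁₀(2.86×10^-2/10⁻¹²) = 10·log₁₀(2.86×10^10).
L = 10·(0.4564 + 10) = 104.56 dB.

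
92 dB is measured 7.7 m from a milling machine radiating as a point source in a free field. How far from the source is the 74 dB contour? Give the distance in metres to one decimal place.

The 18.0 dB drop corresponds to a distance ratio of 10^(18.0/20) for a point source.
r₂ = 7.7·10^((92−74)/20) = 7.7·10^(18.0/20) = 61.16 m.

61.2 m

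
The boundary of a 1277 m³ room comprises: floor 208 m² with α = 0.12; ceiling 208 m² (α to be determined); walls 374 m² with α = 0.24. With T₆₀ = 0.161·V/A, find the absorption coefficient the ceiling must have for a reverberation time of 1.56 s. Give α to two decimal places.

Required total absorption A = 0.161·1277/1.56 = 131.79 m².
Absorption from the other surfaces = 208·0.12 + 374·0.24 = 114.72 m², so the ceiling must supply 17.07 m² over 208 m².
α = 17.07/208 = 0.082.

0.08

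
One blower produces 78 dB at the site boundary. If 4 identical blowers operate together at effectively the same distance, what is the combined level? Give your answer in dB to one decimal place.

84.0 dB

L_total = L₁ + 10·log₁₀ N for N identical incoherent sources.
L_total = 78 + 10·log₁₀(4) = 78 + 6.021 = 84.02 dB.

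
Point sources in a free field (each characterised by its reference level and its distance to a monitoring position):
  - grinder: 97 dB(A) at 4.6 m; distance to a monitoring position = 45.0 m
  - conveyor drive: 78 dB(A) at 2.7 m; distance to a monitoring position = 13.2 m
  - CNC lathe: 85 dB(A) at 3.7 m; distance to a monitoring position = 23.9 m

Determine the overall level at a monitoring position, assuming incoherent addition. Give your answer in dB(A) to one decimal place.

First find each source's level at the receiver (point-source: −20·log₁₀(r/r_ref)), then combine on an intensity basis.
grinder: 97 − 20·log₁₀(45.0/4.6) = 97 − 19.81 = 77.19 dB(A).
conveyor drive: 78 − 20·log₁₀(13.2/2.7) = 78 − 13.78 = 64.22 dB(A).
CNC lathe: 85 − 20·log₁₀(23.9/3.7) = 85 − 16.20 = 68.80 dB(A).
Σ 10^(L/10) = 6.259e+07 → L_total = 10·log₁₀(6.259e+07) = 77.97 dB(A).

78.0 dB(A)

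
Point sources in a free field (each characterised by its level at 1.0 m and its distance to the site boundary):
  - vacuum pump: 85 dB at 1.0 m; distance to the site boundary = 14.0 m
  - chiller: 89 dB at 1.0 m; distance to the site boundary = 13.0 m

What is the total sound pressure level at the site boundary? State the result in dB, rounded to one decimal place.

Propagate each source to the receiver with L = L_ref − 20·log₁₀(r/r_ref), then add intensities.
vacuum pump: 85 − 20·log₁₀(14.0/1.0) = 85 − 22.92 = 62.08 dB.
chiller: 89 − 20·log₁₀(13.0/1.0) = 89 − 22.28 = 66.72 dB.
Σ 10^(L/10) = 6.314e+06 → L_total = 10·log₁₀(6.314e+06) = 68.00 dB.

68.0 dB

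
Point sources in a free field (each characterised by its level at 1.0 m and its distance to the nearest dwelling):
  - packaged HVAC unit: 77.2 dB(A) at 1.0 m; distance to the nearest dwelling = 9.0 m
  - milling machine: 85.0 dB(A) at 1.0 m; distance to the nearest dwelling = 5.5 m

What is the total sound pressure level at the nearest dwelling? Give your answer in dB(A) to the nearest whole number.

70 dB(A)

Apply inverse-square spreading to bring every level to the receiver, then sum 10^(L/10).
packaged HVAC unit: 77.2 − 20·log₁₀(9.0/1.0) = 77.2 − 19.08 = 58.12 dB(A).
milling machine: 85.0 − 20·log₁₀(5.5/1.0) = 85.0 − 14.81 = 70.19 dB(A).
Σ 10^(L/10) = 1.110e+07 → L_total = 10·log₁₀(1.110e+07) = 70.45 dB(A).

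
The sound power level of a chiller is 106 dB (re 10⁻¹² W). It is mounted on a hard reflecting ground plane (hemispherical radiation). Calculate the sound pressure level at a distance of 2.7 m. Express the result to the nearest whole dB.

89 dB

The power spreads over a hemisphere of area 2π·r², so L_p = L_w − 10·log₁₀(2π·r²).
2π·r² = 45.8 m², 10·log₁₀ of that is 16.609 dB.
L_p = 106 − 16.609 = 89.39 dB.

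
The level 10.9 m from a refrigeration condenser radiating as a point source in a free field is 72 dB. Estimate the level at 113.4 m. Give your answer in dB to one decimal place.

51.7 dB

Spherical spreading from a point source gives a 20·log₁₀(r₂/r₁) drop.
L₂ = 72 − 20·log₁₀(113.4/10.9) = 72 − 20.344 = 51.66 dB.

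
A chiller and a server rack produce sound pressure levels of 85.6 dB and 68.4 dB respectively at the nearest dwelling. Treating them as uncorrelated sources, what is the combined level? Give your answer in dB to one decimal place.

85.7 dB

Incoherent sources combine by intensity addition: L_total = 10·log₁₀(Σ 10^(L_i/10)).
Σ 10^(L/10) = 10^(85.6/10) + 10^(68.4/10) = 3.700e+08.
L_total = 10·log₁₀(3.700e+08) = 85.68 dB.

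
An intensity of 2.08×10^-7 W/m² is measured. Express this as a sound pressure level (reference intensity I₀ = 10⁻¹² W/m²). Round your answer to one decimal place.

Dividing by I₀ shifts the exponent by 12: I/I₀ = 2.08×10^5.
L = 10·(0.3181 + 5) = 53.18 dB.

53.2 dB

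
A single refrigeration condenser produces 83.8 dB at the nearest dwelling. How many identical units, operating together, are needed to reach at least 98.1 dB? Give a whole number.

27

N identical sources give L₁ + 10·log₁₀ N, so require 10·log₁₀ N ≥ 98.1 − 83.8 = 14.3 dB.
N ≥ 10^(14.3/10) = 26.915, so N = 27.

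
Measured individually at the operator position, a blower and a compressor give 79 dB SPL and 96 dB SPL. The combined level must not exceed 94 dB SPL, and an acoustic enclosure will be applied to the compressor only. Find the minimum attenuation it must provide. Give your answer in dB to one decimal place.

2.1 dB

Everything except the compressor sums to 10^(79/10) = 7.943e+07 in linear terms, 79.00 dB SPL.
The limit corresponds to 10^(94/10) = 2.512e+09; subtracting the fixed part leaves 2.432e+09 for the compressor, i.e. 93.86 dB SPL.
So the compressor must be reduced from 96 to 93.86 dB SPL: IL = 2.14 dB.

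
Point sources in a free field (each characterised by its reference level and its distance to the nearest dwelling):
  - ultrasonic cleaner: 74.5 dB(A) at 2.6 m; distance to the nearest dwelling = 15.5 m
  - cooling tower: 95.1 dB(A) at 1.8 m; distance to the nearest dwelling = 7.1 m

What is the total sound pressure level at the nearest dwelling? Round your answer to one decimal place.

First find each source's level at the receiver (point-source: −20·log₁₀(r/r_ref)), then combine on an intensity basis.
ultrasonic cleaner: 74.5 − 20·log₁₀(15.5/2.6) = 74.5 − 15.51 = 58.99 dB(A).
cooling tower: 95.1 − 20·log₁₀(7.1/1.8) = 95.1 − 11.92 = 83.18 dB(A).
Σ 10^(L/10) = 2.088e+08 → L_total = 10·log₁₀(2.088e+08) = 83.20 dB(A).

83.2 dB(A)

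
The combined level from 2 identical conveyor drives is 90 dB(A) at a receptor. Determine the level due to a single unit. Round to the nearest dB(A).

87 dB(A)

Dividing the total intensity by 2 lowers the level by 10·log₁₀ 2 = 3.010 dB: L₁ = 90 − 3.010.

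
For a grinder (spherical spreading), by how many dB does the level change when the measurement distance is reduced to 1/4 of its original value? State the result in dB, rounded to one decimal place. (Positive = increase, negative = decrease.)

Point-source spreading: ΔL = −20·log₁₀(r₂/r₁).
ΔL = −20·log₁₀(0.25) = +12.04 dB.

+12.0 dB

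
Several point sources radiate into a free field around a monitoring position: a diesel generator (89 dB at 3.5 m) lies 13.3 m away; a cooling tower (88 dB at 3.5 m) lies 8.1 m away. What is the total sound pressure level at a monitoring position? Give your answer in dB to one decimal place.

82.4 dB

First find each source's level at the receiver (point-source: −20·log₁₀(r/r_ref)), then combine on an intensity basis.
diesel generator: 89 − 20·log₁₀(13.3/3.5) = 89 − 11.60 = 77.40 dB.
cooling tower: 88 − 20·log₁₀(8.1/3.5) = 88 − 7.29 = 80.71 dB.
Σ 10^(L/10) = 1.728e+08 → L_total = 10·log₁₀(1.728e+08) = 82.38 dB.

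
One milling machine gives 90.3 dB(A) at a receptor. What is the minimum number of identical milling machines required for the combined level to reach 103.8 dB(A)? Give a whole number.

23

N identical sources give L₁ + 10·log₁₀ N, so require 10·log₁₀ N ≥ 103.8 − 90.3 = 13.5 dB.
N ≥ 10^(13.5/10) = 22.387, so N = 23.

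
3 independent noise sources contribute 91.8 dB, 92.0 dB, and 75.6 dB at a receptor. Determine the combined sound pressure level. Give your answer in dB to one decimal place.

95.0 dB

Incoherent sources combine by intensity addition: L_total = 10·log₁₀(Σ 10^(L_i/10)).
Σ 10^(L/10) = 10^(91.8/10) + 10^(92.0/10) + 10^(75.6/10) = 3.135e+09.
L_total = 10·log₁₀(3.135e+09) = 94.96 dB.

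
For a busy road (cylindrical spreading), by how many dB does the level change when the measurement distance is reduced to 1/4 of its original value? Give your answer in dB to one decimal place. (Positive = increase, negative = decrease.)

+6.0 dB

With cylindrical spreading the level changes by −10·log₁₀(r₂/r₁).
ΔL = −10·log₁₀(0.25) = +6.02 dB.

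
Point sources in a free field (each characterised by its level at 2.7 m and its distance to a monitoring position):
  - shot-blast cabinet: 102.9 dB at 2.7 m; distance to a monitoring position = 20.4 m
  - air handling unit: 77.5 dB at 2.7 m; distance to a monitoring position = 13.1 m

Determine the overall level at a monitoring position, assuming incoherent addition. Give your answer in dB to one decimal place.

Apply inverse-square spreading to bring every level to the receiver, then sum 10^(L/10).
shot-blast cabinet: 102.9 − 20·log₁₀(20.4/2.7) = 102.9 − 17.57 = 85.33 dB.
air handling unit: 77.5 − 20·log₁₀(13.1/2.7) = 77.5 − 13.72 = 63.78 dB.
Σ 10^(L/10) = 3.439e+08 → L_total = 10·log₁₀(3.439e+08) = 85.36 dB.

85.4 dB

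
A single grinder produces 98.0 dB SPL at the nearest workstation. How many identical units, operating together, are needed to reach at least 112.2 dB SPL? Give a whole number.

27

The shortfall is 112.2 − 98.0 = 14.2 dB, and N units add 10·log₁₀ N, so need 10·log₁₀ N ≥ 14.2.
N ≥ 10^(14.2/10) = 26.303, so N = 27.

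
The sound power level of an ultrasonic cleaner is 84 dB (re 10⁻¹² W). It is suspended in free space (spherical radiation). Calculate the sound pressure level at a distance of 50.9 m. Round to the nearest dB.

39 dB

The power spreads over a sphere of area 4π·r², so L_p = L_w − 10·log₁₀(4π·r²).
4π·r² = 3.256e+04 m², 10·log₁₀ of that is 45.126 dB.
L_p = 84 − 45.126 = 38.87 dB.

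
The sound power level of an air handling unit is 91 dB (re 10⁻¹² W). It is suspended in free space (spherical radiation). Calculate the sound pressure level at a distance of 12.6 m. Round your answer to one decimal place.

58.0 dB

Free-field spherical radiation: L_p = L_w − 10·log₁₀(4π·r²), r = 12.6 m.
4π·r² = 1995 m², 10·log₁₀ of that is 33.000 dB.
L_p = 91 − 33.000 = 58.00 dB.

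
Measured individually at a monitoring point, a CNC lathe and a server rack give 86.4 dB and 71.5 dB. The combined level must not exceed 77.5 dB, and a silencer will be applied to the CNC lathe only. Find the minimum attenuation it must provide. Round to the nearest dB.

The untreated sources together contribute 10^(71.5/10) = 1.413e+07, i.e. 71.50 dB.
The limit corresponds to 10^(77.5/10) = 5.623e+07; subtracting the fixed part leaves 4.211e+07 for the CNC lathe, i.e. 76.24 dB.
So the CNC lathe must be reduced from 86.4 to 76.24 dB: IL = 10.16 dB.

10 dB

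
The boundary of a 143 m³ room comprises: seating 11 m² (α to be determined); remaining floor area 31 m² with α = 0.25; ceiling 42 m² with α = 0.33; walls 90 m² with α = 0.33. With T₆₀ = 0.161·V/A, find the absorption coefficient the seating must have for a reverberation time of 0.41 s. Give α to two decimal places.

Required total absorption A = 0.161·143/0.41 = 56.15 m².
Absorption from the other surfaces = 31·0.25 + 42·0.33 + 90·0.33 = 51.31 m², so the seating must supply 4.84 m² over 11 m².
α = 4.84/11 = 0.440.

0.44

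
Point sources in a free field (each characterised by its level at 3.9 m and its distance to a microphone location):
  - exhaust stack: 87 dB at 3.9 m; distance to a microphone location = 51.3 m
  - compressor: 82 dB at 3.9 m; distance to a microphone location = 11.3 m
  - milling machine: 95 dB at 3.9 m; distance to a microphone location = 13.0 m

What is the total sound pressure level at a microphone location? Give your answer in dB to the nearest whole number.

85 dB

Apply inverse-square spreading to bring every level to the receiver, then sum 10^(L/10).
exhaust stack: 87 − 20·log₁₀(51.3/3.9) = 87 − 22.38 = 64.62 dB.
compressor: 82 − 20·log₁₀(11.3/3.9) = 82 − 9.24 = 72.76 dB.
milling machine: 95 − 20·log₁₀(13.0/3.9) = 95 − 10.46 = 84.54 dB.
Σ 10^(L/10) = 3.064e+08 → L_total = 10·log₁₀(3.064e+08) = 84.86 dB.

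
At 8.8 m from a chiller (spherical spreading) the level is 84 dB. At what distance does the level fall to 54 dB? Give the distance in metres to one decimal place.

278.3 m

Point-source spreading drops the level by 20·log₁₀(r₂/r₁); inverting, r₂/r₁ = 10^(ΔL/20).
r₂ = 8.8·10^((84−54)/20) = 8.8·10^(30.0/20) = 278.28 m.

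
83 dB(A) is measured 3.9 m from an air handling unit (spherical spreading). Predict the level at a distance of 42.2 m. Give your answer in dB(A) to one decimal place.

For a point source, L₂ = L₁ − 20·log₁₀(r₂/r₁).
L₂ = 83 − 20·log₁₀(42.2/3.9) = 83 − 20.685 = 62.32 dB(A).

62.3 dB(A)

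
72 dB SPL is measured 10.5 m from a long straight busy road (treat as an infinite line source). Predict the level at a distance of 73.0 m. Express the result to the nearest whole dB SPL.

Cylindrical spreading from a line source gives a 10·log₁₀(r₂/r₁) drop.
L₂ = 72 − 10·log₁₀(73.0/10.5) = 72 − 8.421 = 63.58 dB SPL.

64 dB SPL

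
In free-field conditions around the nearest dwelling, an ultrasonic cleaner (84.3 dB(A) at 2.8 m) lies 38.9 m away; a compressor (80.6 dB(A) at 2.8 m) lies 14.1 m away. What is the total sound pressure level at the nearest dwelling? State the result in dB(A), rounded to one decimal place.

67.7 dB(A)

First find each source's level at the receiver (point-source: −20·log₁₀(r/r_ref)), then combine on an intensity basis.
ultrasonic cleaner: 84.3 − 20·log₁₀(38.9/2.8) = 84.3 − 22.86 = 61.44 dB(A).
compressor: 80.6 − 20·log₁₀(14.1/2.8) = 80.6 − 14.04 = 66.56 dB(A).
Σ 10^(L/10) = 5.922e+06 → L_total = 10·log₁₀(5.922e+06) = 67.72 dB(A).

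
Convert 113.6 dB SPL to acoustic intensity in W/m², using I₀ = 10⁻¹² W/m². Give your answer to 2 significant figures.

I/I₀ = 10^(113.6/10) = 2.291e+11, so I = 2.291e+11 × 10⁻¹² W/m².

0.23 W/m²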